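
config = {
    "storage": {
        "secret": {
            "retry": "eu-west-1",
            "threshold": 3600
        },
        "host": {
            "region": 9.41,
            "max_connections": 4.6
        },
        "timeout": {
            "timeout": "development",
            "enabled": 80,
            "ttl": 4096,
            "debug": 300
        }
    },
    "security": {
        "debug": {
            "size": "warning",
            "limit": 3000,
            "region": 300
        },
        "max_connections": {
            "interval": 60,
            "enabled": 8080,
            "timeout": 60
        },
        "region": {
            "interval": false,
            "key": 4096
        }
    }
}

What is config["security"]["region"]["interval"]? False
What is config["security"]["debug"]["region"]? 300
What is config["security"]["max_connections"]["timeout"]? 60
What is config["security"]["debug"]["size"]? "warning"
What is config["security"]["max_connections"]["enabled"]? 8080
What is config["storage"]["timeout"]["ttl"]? 4096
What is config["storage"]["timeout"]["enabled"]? 80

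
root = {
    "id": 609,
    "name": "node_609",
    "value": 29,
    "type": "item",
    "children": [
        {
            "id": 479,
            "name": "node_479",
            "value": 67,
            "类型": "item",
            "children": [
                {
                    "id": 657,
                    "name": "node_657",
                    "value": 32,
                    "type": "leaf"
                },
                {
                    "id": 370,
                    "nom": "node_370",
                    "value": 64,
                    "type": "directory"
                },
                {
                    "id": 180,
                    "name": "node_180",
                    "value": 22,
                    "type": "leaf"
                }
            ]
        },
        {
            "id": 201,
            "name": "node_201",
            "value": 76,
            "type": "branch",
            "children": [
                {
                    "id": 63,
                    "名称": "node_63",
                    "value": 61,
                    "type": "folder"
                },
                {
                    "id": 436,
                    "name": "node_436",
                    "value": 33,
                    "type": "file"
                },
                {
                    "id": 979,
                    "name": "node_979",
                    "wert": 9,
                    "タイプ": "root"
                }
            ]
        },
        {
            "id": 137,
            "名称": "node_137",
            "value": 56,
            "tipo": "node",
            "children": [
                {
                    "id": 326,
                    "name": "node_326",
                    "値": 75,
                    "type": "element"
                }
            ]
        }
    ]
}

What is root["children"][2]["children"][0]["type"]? "element"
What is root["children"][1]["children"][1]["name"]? "node_436"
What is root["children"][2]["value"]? 56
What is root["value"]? 29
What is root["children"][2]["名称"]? "node_137"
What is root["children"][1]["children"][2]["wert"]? 9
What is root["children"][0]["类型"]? "item"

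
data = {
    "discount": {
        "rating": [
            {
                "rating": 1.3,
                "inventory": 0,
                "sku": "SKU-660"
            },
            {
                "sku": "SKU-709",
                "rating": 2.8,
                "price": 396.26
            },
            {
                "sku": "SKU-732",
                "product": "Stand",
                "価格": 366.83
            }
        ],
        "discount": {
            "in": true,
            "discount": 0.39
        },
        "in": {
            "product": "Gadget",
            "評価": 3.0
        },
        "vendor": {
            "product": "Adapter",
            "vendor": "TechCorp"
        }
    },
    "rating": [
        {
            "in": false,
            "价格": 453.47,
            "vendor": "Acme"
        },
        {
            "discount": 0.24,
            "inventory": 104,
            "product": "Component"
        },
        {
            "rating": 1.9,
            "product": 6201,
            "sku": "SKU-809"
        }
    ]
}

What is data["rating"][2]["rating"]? 1.9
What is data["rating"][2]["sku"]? "SKU-809"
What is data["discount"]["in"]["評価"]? 3.0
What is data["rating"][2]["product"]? 6201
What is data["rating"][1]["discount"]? 0.24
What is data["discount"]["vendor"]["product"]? "Adapter"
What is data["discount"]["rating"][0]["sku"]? "SKU-660"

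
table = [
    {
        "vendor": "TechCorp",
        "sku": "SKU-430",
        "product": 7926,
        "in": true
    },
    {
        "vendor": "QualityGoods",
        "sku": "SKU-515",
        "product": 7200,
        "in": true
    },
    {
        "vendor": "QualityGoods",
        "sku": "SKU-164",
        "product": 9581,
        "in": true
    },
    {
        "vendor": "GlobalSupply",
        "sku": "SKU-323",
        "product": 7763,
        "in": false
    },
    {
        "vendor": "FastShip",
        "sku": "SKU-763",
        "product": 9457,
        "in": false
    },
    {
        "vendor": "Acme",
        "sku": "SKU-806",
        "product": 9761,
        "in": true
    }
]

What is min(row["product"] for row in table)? 7200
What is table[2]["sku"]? "SKU-164"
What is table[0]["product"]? 7926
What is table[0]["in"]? True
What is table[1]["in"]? True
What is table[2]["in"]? True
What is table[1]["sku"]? "SKU-515"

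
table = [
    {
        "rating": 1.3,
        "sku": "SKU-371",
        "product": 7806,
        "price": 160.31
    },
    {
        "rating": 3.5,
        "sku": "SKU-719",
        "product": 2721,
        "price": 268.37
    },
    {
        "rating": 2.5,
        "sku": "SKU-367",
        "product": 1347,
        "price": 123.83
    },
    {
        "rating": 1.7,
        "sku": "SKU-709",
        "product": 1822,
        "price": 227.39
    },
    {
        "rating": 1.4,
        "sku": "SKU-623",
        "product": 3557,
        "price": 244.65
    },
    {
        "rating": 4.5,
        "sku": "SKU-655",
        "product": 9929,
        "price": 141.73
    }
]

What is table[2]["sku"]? "SKU-367"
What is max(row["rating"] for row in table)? 4.5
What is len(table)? 6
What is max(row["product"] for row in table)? 9929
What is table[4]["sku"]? "SKU-623"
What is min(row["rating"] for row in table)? 1.3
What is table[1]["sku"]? "SKU-719"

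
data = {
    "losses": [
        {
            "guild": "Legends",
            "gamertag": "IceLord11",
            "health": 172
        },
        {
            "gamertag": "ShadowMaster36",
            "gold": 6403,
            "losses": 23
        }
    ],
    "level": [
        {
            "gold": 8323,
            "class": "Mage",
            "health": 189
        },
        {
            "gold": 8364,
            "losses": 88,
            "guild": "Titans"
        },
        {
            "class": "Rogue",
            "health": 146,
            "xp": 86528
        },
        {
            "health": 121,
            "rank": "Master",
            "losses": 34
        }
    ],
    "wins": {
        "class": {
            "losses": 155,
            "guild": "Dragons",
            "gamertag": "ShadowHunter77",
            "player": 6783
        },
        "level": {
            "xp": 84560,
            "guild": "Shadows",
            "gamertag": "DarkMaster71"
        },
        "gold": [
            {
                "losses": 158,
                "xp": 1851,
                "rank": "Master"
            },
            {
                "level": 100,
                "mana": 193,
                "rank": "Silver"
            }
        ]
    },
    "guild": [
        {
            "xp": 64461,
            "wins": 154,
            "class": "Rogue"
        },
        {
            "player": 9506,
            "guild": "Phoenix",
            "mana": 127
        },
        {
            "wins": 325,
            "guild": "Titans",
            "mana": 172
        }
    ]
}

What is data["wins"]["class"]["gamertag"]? "ShadowHunter77"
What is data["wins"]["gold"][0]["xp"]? 1851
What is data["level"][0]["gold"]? 8323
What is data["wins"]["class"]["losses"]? 155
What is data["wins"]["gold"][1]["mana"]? 193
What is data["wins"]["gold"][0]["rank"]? "Master"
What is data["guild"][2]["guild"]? "Titans"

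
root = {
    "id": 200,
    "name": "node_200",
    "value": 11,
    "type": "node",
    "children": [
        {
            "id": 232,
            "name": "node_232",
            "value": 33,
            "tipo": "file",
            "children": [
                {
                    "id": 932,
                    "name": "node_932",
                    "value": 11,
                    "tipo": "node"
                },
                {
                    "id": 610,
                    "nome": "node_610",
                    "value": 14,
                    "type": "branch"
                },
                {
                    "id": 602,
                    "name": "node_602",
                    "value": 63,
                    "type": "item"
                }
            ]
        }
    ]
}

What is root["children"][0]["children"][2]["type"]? "item"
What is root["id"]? 200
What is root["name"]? "node_200"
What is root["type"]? "node"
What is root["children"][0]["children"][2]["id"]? 602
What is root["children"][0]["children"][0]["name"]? "node_932"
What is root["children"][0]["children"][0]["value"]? 11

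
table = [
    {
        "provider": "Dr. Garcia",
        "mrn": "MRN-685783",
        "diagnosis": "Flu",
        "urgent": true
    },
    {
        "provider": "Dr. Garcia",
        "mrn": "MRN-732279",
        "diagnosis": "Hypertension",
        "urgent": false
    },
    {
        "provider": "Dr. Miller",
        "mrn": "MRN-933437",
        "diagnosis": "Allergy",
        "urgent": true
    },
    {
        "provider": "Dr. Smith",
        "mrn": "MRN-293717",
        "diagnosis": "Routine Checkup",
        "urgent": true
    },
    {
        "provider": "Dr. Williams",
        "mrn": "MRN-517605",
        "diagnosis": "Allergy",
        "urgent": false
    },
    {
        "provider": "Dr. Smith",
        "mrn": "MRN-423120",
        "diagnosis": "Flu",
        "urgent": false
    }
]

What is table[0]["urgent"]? True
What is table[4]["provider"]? "Dr. Williams"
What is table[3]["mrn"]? "MRN-293717"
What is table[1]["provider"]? "Dr. Garcia"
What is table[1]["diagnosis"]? "Hypertension"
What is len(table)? 6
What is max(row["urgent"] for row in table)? True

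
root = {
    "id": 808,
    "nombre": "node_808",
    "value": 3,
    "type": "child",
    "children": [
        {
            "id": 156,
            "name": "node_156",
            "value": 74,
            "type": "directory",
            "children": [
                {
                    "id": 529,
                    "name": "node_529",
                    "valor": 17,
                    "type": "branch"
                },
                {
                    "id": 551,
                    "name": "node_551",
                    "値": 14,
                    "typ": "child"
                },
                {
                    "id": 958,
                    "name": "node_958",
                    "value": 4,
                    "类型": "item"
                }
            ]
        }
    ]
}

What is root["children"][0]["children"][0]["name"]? "node_529"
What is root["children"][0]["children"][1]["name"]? "node_551"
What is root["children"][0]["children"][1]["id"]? 551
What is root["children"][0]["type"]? "directory"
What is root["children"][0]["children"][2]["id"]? 958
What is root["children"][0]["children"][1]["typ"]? "child"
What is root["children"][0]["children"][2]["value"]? 4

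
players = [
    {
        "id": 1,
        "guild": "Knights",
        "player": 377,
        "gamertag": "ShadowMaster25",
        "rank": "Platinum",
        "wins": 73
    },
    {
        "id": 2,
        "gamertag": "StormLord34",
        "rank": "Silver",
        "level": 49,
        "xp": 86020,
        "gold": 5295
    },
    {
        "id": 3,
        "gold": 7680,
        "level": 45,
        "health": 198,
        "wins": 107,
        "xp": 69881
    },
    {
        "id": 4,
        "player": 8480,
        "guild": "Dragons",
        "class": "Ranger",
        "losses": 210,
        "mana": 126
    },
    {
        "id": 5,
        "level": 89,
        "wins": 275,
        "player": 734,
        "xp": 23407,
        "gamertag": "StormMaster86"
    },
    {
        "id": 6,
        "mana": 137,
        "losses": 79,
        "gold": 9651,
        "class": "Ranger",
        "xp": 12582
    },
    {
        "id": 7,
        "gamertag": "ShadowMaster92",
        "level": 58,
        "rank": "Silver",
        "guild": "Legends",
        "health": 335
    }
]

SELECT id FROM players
[1, 2, 3, 4, 5, 6, 7]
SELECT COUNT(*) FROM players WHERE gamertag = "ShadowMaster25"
1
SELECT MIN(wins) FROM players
73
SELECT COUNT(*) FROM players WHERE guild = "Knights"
1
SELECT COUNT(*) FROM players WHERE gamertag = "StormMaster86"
1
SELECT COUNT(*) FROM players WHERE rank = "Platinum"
1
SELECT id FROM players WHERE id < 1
[]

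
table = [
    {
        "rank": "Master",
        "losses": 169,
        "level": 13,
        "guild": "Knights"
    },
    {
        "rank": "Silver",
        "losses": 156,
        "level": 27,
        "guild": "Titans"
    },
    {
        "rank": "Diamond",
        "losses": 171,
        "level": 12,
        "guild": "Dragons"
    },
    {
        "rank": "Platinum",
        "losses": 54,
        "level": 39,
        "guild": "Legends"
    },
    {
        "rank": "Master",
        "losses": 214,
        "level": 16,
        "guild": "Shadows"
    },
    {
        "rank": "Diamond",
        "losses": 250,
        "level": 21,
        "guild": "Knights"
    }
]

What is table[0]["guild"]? "Knights"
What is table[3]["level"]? 39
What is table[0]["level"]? 13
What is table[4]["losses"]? 214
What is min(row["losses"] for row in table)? 54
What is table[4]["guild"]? "Shadows"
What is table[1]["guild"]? "Titans"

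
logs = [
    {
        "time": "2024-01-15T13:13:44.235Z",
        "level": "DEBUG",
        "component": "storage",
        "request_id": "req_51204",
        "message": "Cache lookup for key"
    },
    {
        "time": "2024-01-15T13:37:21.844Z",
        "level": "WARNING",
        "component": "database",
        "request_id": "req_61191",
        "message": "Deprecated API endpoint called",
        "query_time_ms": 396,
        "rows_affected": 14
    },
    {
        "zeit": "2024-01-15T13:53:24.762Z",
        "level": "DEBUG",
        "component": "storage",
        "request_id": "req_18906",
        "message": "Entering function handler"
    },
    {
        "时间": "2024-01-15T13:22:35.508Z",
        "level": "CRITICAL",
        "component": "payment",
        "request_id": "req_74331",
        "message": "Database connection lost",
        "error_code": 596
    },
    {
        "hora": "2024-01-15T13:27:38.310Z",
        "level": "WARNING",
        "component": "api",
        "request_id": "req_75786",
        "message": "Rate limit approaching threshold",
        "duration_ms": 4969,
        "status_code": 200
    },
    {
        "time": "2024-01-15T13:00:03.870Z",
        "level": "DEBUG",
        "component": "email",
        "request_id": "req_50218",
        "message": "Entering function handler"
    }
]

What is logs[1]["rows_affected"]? 14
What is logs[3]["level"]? "CRITICAL"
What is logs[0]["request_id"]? "req_51204"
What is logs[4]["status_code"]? 200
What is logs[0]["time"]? "2024-01-15T13:13:44.235Z"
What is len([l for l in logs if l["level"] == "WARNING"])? 2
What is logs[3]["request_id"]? "req_74331"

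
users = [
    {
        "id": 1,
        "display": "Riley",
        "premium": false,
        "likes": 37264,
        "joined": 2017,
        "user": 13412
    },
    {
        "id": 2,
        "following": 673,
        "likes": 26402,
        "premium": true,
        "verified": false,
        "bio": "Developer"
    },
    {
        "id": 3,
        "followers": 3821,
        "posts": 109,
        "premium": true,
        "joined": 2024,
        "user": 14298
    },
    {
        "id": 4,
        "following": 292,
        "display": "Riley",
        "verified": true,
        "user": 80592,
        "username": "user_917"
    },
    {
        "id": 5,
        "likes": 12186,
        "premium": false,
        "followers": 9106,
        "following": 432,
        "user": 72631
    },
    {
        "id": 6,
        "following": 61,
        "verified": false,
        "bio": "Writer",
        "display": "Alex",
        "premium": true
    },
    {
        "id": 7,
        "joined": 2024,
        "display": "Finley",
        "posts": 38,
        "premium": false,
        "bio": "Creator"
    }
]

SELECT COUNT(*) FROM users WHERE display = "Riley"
2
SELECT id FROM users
[1, 2, 3, 4, 5, 6, 7]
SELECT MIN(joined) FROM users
2017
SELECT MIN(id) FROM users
1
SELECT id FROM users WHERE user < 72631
[1, 3]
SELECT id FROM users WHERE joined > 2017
[3, 7]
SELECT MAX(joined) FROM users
2024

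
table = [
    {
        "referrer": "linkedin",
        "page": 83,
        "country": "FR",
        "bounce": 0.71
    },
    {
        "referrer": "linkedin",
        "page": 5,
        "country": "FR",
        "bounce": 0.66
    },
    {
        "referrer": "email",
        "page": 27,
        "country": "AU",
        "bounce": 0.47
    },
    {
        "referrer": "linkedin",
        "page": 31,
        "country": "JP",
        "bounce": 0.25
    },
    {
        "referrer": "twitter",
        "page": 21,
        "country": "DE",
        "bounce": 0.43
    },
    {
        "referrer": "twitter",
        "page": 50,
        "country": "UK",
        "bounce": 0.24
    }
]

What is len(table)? 6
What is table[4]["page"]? 21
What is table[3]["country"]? "JP"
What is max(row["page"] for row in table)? 83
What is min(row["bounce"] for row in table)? 0.24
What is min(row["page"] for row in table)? 5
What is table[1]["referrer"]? "linkedin"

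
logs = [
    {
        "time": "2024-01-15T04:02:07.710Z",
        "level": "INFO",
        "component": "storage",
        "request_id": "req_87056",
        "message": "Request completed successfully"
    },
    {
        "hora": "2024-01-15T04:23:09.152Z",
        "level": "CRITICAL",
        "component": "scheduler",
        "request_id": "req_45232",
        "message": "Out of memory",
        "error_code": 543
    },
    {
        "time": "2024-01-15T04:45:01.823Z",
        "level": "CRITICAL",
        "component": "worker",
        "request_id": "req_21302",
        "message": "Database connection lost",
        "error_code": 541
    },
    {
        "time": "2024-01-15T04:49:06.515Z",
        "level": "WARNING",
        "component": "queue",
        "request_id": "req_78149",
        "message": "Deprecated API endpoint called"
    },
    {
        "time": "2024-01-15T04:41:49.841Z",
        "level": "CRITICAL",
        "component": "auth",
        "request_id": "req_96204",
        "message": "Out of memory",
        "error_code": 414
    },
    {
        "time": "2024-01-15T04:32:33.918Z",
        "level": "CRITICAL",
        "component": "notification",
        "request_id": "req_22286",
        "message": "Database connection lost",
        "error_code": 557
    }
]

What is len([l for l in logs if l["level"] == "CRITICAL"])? 4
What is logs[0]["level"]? "INFO"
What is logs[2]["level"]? "CRITICAL"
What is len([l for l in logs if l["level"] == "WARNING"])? 1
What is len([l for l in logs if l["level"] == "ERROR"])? 0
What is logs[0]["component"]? "storage"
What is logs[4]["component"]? "auth"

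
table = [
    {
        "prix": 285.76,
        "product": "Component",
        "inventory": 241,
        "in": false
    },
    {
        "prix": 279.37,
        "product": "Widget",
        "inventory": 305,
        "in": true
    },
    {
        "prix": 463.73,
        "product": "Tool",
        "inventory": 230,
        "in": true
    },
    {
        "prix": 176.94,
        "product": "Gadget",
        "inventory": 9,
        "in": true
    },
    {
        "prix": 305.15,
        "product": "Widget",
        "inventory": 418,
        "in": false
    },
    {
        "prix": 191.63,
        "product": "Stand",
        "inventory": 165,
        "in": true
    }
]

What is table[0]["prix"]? 285.76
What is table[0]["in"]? False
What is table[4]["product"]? "Widget"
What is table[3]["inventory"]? 9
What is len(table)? 6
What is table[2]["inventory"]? 230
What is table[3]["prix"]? 176.94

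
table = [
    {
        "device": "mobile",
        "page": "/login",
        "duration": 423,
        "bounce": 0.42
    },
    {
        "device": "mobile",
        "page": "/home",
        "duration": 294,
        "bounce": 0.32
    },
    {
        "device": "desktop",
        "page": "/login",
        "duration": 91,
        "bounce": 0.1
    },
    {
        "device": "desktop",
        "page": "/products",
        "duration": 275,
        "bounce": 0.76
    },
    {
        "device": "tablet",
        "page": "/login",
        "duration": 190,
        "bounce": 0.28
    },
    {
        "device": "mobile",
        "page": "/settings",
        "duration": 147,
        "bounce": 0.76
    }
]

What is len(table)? 6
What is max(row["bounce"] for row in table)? 0.76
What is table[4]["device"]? "tablet"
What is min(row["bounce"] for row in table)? 0.1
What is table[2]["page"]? "/login"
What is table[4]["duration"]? 190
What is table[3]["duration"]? 275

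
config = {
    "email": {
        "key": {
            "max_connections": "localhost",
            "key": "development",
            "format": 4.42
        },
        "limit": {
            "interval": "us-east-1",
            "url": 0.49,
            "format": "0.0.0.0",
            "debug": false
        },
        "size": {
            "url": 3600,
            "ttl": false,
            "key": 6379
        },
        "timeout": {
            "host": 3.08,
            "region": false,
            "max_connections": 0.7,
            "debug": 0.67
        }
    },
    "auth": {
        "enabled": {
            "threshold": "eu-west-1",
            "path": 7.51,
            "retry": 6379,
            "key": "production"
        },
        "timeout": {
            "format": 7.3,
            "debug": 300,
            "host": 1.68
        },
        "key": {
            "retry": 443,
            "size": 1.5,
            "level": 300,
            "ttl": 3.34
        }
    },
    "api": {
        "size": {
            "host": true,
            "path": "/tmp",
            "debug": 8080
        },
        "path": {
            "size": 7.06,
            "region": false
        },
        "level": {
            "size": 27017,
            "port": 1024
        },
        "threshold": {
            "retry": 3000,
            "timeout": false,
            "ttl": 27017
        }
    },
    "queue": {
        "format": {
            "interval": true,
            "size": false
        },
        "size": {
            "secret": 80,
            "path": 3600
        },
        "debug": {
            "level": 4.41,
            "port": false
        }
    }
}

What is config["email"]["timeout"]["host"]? 3.08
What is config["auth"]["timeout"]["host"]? 1.68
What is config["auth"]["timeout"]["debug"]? 300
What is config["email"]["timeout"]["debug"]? 0.67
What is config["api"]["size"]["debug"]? 8080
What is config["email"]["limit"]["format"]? "0.0.0.0"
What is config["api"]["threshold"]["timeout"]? False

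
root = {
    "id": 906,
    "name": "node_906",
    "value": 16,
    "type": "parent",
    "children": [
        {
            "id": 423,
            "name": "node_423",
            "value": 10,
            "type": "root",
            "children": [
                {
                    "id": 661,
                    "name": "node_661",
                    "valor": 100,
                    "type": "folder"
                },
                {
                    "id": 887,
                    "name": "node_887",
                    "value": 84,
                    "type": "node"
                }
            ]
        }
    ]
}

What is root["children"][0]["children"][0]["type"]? "folder"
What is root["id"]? 906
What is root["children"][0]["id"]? 423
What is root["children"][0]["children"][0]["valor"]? 100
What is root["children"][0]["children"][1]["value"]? 84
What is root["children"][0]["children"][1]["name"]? "node_887"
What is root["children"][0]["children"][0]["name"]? "node_661"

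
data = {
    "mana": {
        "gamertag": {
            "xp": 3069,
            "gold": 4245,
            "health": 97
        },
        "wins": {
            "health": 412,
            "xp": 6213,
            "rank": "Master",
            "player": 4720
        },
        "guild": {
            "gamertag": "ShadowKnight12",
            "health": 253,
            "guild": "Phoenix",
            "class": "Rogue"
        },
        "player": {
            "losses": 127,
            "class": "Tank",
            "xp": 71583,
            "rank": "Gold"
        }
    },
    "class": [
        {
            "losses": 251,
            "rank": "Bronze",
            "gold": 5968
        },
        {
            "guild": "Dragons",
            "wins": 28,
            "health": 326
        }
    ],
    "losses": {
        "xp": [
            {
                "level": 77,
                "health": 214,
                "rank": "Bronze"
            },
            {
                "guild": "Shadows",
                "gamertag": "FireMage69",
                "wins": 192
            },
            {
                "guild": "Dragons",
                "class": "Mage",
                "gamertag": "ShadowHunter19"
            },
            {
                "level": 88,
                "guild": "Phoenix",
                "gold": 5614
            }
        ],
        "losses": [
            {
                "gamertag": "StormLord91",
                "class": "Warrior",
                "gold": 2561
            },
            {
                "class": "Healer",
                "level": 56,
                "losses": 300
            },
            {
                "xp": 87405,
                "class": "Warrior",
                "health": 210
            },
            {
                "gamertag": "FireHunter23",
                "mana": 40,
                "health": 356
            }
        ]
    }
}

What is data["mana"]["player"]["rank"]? "Gold"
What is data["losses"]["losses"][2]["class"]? "Warrior"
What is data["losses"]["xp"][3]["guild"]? "Phoenix"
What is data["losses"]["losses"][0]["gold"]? 2561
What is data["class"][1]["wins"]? 28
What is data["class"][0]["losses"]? 251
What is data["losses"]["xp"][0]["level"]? 77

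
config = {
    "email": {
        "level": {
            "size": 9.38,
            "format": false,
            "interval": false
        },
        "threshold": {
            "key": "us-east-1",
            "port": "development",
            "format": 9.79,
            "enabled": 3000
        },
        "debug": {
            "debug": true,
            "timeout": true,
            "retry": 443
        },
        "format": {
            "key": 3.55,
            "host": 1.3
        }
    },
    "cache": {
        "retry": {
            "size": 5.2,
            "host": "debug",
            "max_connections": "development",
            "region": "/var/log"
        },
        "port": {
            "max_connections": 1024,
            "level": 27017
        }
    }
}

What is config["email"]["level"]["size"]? 9.38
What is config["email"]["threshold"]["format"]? 9.79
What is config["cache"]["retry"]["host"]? "debug"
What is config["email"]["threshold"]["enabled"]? 3000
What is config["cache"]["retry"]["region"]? "/var/log"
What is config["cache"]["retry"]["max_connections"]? "development"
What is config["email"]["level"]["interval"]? False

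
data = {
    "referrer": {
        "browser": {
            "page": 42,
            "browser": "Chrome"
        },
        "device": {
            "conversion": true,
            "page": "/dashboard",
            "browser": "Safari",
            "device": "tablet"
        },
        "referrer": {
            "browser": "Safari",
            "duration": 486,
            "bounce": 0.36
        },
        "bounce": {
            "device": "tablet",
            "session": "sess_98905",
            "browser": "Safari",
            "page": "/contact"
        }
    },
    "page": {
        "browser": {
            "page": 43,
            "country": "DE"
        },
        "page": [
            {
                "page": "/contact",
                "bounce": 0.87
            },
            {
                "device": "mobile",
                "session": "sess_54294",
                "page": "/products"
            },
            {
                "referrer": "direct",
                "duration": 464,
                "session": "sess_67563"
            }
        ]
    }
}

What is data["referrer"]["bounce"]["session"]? "sess_98905"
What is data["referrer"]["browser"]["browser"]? "Chrome"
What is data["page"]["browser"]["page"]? 43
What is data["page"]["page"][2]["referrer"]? "direct"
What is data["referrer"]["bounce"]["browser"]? "Safari"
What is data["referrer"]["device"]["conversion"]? True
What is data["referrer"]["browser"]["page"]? 42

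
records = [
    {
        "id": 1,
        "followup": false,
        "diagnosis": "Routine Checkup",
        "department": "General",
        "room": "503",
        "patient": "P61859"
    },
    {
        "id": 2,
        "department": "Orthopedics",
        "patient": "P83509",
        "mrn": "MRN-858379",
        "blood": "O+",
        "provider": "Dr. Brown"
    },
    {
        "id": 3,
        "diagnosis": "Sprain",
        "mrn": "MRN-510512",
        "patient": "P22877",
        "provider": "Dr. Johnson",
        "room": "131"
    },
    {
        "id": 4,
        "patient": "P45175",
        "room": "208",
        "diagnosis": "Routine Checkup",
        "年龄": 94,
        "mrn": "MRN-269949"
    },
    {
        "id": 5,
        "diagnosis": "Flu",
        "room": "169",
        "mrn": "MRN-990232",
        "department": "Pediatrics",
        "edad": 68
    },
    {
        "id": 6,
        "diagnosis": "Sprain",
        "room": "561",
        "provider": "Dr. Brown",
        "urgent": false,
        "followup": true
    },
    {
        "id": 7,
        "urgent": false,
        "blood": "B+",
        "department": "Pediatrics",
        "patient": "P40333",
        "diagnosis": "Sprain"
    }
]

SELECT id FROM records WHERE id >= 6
[6, 7]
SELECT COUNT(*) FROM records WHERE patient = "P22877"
1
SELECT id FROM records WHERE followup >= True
[6]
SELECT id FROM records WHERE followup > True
[]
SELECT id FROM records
[1, 2, 3, 4, 5, 6, 7]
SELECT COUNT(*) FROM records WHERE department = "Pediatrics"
2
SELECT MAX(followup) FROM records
True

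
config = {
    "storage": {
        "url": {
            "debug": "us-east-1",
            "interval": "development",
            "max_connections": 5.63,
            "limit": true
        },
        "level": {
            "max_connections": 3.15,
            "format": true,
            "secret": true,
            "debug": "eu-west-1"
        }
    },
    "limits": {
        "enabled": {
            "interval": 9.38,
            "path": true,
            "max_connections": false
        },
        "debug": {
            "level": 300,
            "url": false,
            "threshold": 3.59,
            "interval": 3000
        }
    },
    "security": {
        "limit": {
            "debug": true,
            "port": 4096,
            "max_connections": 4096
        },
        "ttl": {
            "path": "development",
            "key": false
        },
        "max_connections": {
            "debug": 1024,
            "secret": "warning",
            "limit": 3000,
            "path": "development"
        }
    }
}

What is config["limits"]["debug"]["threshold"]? 3.59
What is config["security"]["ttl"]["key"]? False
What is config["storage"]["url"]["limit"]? True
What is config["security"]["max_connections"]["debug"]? 1024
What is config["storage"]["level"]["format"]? True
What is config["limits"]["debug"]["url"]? False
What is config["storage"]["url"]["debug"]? "us-east-1"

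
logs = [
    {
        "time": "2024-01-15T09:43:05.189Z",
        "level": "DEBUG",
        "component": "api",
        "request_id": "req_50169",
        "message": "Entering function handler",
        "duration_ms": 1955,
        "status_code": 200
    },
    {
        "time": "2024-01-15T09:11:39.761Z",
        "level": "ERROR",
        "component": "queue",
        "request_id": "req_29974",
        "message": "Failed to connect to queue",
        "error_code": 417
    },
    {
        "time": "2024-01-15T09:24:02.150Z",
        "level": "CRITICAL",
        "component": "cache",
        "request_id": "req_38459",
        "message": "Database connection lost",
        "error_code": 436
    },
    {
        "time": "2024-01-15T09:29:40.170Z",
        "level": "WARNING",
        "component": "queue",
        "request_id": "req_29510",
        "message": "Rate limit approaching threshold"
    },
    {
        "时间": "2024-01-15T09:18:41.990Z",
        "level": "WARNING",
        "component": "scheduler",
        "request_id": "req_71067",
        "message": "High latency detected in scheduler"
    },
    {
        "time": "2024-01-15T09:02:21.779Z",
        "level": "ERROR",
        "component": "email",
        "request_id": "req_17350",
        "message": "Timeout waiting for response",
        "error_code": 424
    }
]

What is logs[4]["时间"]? "2024-01-15T09:18:41.990Z"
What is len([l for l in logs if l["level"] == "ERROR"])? 2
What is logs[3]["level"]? "WARNING"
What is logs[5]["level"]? "ERROR"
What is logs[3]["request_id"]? "req_29510"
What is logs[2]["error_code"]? 436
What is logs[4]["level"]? "WARNING"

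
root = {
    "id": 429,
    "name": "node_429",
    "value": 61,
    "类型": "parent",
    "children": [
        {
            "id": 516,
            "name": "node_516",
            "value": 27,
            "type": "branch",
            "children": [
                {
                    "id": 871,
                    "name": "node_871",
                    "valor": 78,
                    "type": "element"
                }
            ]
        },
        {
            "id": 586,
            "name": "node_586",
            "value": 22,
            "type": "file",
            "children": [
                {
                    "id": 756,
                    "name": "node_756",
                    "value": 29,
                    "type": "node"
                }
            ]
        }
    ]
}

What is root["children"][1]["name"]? "node_586"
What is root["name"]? "node_429"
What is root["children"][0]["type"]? "branch"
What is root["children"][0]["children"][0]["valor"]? 78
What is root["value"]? 61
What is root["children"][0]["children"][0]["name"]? "node_871"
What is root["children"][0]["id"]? 516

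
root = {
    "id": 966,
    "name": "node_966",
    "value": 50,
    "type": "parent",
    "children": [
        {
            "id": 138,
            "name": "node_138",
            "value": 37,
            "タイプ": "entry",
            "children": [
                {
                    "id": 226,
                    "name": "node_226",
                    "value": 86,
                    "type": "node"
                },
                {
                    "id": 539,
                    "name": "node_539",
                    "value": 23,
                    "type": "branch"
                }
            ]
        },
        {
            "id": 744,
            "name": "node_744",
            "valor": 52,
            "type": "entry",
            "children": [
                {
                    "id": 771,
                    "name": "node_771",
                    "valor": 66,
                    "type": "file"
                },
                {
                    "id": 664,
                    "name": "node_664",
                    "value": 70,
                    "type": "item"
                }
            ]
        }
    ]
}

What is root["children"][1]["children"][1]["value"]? 70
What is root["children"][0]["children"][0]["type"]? "node"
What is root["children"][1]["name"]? "node_744"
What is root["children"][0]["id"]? 138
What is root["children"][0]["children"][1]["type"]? "branch"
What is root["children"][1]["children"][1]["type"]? "item"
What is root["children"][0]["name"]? "node_138"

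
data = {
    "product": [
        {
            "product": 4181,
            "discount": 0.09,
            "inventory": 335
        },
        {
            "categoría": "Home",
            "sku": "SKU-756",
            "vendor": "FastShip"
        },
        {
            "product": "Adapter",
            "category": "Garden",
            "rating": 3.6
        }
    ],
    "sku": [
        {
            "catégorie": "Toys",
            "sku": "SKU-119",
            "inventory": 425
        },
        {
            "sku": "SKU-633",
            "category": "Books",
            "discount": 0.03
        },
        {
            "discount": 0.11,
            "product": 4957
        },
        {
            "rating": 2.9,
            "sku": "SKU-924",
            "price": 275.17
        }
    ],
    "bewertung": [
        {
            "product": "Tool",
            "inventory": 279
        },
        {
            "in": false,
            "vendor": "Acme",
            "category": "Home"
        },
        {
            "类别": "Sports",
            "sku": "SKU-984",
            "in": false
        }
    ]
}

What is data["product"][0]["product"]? 4181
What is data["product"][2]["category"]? "Garden"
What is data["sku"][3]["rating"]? 2.9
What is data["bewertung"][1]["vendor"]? "Acme"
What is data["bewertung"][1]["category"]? "Home"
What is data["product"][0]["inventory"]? 335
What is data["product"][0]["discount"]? 0.09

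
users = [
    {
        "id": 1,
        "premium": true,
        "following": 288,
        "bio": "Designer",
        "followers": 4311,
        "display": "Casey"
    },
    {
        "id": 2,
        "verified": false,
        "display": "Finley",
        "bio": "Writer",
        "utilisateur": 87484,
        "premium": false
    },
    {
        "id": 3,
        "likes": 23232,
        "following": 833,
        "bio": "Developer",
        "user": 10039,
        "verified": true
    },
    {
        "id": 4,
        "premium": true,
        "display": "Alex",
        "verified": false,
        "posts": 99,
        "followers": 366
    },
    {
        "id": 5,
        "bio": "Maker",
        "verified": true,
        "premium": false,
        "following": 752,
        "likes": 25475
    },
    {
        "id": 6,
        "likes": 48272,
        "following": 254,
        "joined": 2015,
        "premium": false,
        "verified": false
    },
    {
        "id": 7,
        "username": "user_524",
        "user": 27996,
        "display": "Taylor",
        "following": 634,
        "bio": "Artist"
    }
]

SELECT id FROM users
[1, 2, 3, 4, 5, 6, 7]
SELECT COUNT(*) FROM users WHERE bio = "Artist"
1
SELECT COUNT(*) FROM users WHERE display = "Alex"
1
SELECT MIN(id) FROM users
1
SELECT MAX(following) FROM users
833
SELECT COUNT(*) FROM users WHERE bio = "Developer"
1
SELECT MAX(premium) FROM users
True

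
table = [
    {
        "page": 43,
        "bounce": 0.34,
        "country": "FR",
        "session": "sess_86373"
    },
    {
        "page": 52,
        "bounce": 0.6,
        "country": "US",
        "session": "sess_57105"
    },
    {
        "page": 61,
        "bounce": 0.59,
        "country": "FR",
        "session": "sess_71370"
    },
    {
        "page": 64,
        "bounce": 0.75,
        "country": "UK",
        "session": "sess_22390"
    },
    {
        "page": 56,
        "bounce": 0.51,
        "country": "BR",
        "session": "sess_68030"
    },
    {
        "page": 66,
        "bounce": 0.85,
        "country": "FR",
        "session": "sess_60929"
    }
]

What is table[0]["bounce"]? 0.34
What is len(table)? 6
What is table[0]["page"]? 43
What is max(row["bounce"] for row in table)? 0.85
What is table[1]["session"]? "sess_57105"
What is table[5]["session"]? "sess_60929"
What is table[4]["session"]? "sess_68030"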